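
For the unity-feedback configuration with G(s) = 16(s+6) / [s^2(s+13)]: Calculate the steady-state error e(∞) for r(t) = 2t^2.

13/24

Two free integrators in G(s): this is a type 2 system.
K_a = lim_{s→0} s^2·G(s) = 16·6 / (13) = 96/13.
r(t) = 2t^2 gives R(s) = 4/s^3.
e_ss = 4/K_a = 4/(96/13) = 13/24.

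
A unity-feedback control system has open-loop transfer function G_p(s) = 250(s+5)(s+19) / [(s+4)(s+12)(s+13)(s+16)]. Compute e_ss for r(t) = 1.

System type = 0 (no poles at s=0).
K_p = lim_{s→0} G_p(s) = 250·5·19 / (4·12·13·16) = 11875/4992.
e_ss = 1/(1 + K_p) = 1/(16867/4992) = 4992/16867.

4992/16867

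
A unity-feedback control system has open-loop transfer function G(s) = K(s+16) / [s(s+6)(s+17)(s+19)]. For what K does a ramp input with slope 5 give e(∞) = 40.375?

The open loop has one pole at the origin → type 1 system.
K_v = lim_{s→0} s·G(s) = K·16 / (6·17·19) = (8/969)·K.
e_ss = 5/K_v = 40.375 ⇒ K_v = 40/323 ⇒ K = (40/323)/(8/969) = 15.

15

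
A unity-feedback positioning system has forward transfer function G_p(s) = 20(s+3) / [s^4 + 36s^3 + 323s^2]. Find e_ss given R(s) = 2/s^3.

The denominator has no term below 323s^2 — 2 poles at s=0, type 2.
K_a = lim_{s→0} s^2·G_p(s) = 20·3 / 323 = 60/323.
r(t) = t^2 gives R(s) = 2/s^3.
e_ss = 2/K_a = 2/(60/323) = 323/30.

323/30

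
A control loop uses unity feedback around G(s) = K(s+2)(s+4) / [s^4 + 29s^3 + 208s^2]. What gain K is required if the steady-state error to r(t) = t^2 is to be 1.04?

Factoring s^2 from the denominator leaves a polynomial with constant term 208, so the system is type 2.
K_a = lim_{s→0} s^2·G(s) = K·2·4 / 208 = (1/26)·K.
e_ss = 2/K_a = 1.04 ⇒ K_a = 25/13 ⇒ K = (25/13)/(1/26) = 50.

50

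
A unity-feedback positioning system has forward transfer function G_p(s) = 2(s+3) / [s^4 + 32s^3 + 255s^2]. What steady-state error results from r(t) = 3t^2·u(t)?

The denominator has no term below 255s^2 — 2 poles at s=0, type 2.
K_a = lim_{s→0} s^2·G_p(s) = 2·3 / 255 = 2/85.
r(t) = 3t^2 gives R(s) = 6/s^3.
e_ss = 6/K_a = 6/(2/85) = 255.

255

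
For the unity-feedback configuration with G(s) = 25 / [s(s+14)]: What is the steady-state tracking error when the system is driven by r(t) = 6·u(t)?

0

One free integrator in G(s): this is a type 1 system.
K_p = ∞ for a type-1 system; e_ss to a step is zero.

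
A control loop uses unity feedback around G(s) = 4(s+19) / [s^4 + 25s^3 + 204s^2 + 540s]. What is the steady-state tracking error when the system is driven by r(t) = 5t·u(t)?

675/19

Lowest-order denominator term is 540s, so the open loop has 1 pole at the origin → type 1 system.
K_v = lim_{s→0} s·G(s) = 4·19 / 540 = 19/135.
e_ss = 5/K_v = 5/(19/135) = 675/19.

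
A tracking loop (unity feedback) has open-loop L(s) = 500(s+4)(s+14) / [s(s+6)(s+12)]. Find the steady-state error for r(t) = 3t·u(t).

27/3500

The open loop has one pole at the origin → type 1 system.
K_v = lim_{s→0} s·L(s) = 500·4·14 / (6·12) = 3500/9.
e_ss = 3/K_v = 3/(3500/9) = 27/3500.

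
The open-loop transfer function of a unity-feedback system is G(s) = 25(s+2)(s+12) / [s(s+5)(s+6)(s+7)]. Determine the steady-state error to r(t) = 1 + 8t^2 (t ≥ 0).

infinity

One free integrator in G(s): this is a type 1 system. Taking each input component in turn:
  • 1: tracked with zero error.
  • 8t^2: a type-1 system cannot track it, e_ss → ∞.
The unbounded component dominates.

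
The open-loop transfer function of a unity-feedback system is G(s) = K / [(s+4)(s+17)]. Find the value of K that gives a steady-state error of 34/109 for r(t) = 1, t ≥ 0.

150

System type = 0 (no poles at s=0).
K_p = lim_{s→0} G(s) = K / (4·17) = (1/68)·K.
e_ss = 1/(1 + K_p) = 34/109 ⇒ 1 + (1/68)·K = 109/34 ⇒ K = 150.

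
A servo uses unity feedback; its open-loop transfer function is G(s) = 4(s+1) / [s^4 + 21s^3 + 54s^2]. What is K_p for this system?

infinity

K_p = lim_{s→0} G(s); with 2 poles at the origin the limit diverges, so K_p = ∞.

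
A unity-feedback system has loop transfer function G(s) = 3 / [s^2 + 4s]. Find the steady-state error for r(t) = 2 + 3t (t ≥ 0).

4

Lowest-order denominator term is 4s, so the open loop has 1 pole at the origin → type 1 system. Taking each input component in turn:
  • 2: tracked with zero error.
  • 3t: e_ss = 3/K_v with K_v=0.75 → 4.
Total e_ss = 4.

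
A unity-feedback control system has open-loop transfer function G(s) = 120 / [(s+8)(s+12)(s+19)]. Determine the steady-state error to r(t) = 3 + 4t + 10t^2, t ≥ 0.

infinity

The open loop has no poles at the origin → type 0 system. By superposition:
  • 3: e_ss = 3/(1+K_p) with K_p=5/76 → 76/27.
  • 4t: a type-0 system cannot track it, e_ss → ∞.
  • 10t^2: a type-0 system cannot track it, e_ss → ∞.
The unbounded component dominates.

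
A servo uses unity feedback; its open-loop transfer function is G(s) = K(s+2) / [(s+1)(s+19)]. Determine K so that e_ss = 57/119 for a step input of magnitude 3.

System type = 0 (no poles at s=0).
K_p = lim_{s→0} G(s) = K·2 / (1·19) = (2/19)·K.
e_ss = 3/(1 + K_p) = 57/119 ⇒ 1 + (2/19)·K = 119/19 ⇒ K = 50.

50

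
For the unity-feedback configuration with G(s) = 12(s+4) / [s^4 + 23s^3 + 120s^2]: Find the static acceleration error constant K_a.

0.4

Lowest-order denominator term is 120s^2, so the open loop has 2 poles at the origin → type 2 system.
K_a = lim_{s→0} s^2·G(s) = 12·4 / 120 = 0.4.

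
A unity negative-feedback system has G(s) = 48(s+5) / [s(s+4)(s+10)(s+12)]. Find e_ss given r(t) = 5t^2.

infinity

G(s) has one factor of s in the denominator, so the system is type 1.
For a type-1 system K_a = 0, so e_ss to a parabolic input is unbounded.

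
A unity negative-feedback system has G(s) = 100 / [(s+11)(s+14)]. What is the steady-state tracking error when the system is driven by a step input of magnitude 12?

924/127

The open loop has no poles at the origin → type 0 system.
K_p = lim_{s→0} G(s) = 100 / (11·14) = 50/77.
e_ss = 12/(1 + K_p) = 12/(127/77) = 924/127.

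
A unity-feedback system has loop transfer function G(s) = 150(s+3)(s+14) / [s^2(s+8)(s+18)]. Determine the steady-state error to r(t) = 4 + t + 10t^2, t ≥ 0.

16/35

The open loop has two poles at the origin → type 2 system. By superposition:
  • 4: tracked with zero error.
  • t: tracked with zero error.
  • 10t^2: e_ss = 20/K_a with K_a=43.75 → 16/35.
Total e_ss = 16/35.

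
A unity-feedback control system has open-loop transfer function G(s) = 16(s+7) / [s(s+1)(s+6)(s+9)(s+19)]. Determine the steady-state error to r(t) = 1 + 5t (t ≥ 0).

G(s) has one factor of s in the denominator, so the system is type 1. Taking each input component in turn:
  • 1: tracked with zero error.
  • 5t: e_ss = 5/K_v with K_v=56/513 → 2565/56.
Total e_ss = 2565/56.

2565/56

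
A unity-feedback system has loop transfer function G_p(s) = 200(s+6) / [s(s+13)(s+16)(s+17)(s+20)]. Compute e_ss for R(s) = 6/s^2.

353.6

The open loop has one pole at the origin → type 1 system.
K_v = lim_{s→0} s·G_p(s) = 200·6 / (13·16·17·20) = 15/884.
e_ss = 6/K_v = 6/(15/884) = 353.6.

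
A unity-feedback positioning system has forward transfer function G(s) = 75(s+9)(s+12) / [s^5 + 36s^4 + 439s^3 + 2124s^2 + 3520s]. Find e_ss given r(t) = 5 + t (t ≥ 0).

Lowest-order denominator term is 3520s, so the open loop has 1 pole at the origin → type 1 system. Taking each input component in turn:
  • 5: tracked with zero error.
  • t: e_ss = 1/K_v with K_v=405/176 → 176/405.
Total e_ss = 176/405.

176/405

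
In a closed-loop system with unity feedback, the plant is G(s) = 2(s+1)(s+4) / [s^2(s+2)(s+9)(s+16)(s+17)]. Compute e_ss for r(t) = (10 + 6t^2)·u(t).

System type = 2 (two poles at s=0). Treating each term separately:
  • 10: tracked with zero error.
  • 6t^2: e_ss = 12/K_a with K_a=1/612 → 7344.
Total e_ss = 7344.

7344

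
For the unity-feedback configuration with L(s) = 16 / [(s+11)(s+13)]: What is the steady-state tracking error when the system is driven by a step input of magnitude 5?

The open loop has no poles at the origin → type 0 system.
K_p = lim_{s→0} L(s) = 16 / (11·13) = 16/143.
e_ss = 5/(1 + K_p) = 5/(159/143) = 715/159.

715/159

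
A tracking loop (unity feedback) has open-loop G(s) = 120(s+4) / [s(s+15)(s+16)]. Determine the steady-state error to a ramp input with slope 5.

System type = 1 (one pole at s=0).
K_v = lim_{s→0} s·G(s) = 120·4 / (15·16) = 2.
e_ss = 5/K_v = 5/2 = 2.5.

2.5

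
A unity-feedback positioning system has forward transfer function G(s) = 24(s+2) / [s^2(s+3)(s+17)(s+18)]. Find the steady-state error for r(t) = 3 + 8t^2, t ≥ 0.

G(s) has two factors of s in the denominator, so the system is type 2. Treating each term separately:
  • 3: tracked with zero error.
  • 8t^2: e_ss = 16/K_a with K_a=8/153 → 306.
Total e_ss = 306.

306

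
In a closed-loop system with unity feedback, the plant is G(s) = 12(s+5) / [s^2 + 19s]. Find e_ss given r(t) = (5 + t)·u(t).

19/60

The denominator has no term below 19s — 1 pole at s=0, type 1. By superposition:
  • 5: tracked with zero error.
  • t: e_ss = 1/K_v with K_v=60/19 → 19/60.
Total e_ss = 19/60.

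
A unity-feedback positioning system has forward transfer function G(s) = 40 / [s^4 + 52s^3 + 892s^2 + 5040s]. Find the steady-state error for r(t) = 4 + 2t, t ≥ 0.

252

Factoring s from the denominator leaves a polynomial with constant term 5040, so the system is type 1. Treating each term separately:
  • 4: tracked with zero error.
  • 2t: e_ss = 2/K_v with K_v=1/126 → 252.
Total e_ss = 252.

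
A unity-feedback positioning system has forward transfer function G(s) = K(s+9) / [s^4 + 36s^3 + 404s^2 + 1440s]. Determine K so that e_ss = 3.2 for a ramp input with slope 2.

The denominator has no term below 1440s — 1 pole at s=0, type 1.
K_v = lim_{s→0} s·G(s) = K·9 / 1440 = (1/160)·K.
e_ss = 2/K_v = 3.2 ⇒ K_v = 0.625 ⇒ K = 0.625/(1/160) = 100.

100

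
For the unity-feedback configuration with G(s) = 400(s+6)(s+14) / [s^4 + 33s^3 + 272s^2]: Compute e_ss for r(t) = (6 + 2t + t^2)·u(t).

The denominator has no term below 272s^2 — 2 poles at s=0, type 2. By superposition:
  • 6: tracked with zero error.
  • 2t: tracked with zero error.
  • t^2: e_ss = 2/K_a with K_a=2100/17 → 17/1050.
Total e_ss = 17/1050.

17/1050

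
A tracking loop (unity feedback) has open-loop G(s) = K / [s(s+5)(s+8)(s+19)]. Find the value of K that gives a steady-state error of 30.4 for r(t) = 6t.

The open loop has one pole at the origin → type 1 system.
K_v = lim_{s→0} s·G(s) = K / (5·8·19) = (1/760)·K.
e_ss = 6/K_v = 30.4 ⇒ K_v = 15/76 ⇒ K = (15/76)/(1/760) = 150.

150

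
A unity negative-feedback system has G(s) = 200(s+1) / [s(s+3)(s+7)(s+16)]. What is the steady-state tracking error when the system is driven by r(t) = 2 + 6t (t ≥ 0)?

The open loop has one pole at the origin → type 1 system. By superposition:
  • 2: tracked with zero error.
  • 6t: e_ss = 6/K_v with K_v=25/42 → 10.08.
Total e_ss = 10.08.

10.08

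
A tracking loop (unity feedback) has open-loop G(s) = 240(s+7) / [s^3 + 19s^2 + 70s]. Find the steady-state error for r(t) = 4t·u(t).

The denominator has no term below 70s — 1 pole at s=0, type 1.
K_v = lim_{s→0} s·G(s) = 240·7 / 70 = 24.
e_ss = 4/K_v = 4/24 = 1/6.

1/6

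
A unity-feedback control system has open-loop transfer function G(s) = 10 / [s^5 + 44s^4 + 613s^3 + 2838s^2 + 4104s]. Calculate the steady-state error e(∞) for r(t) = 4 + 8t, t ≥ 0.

3283.2

Lowest-order denominator term is 4104s, so the open loop has 1 pole at the origin → type 1 system. By superposition:
  • 4: tracked with zero error.
  • 8t: e_ss = 8/K_v with K_v=5/2052 → 3283.2.
Total e_ss = 3283.2.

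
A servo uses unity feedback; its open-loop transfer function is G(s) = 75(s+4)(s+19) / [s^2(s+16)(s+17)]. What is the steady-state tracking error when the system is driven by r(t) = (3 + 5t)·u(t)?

0

Two free integrators in G(s): this is a type 2 system. By superposition:
  • 3: tracked with zero error.
  • 5t: tracked with zero error.
Total e_ss = 0.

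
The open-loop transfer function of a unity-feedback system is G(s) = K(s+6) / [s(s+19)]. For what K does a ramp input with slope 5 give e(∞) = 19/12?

10

One free integrator in G(s): this is a type 1 system.
K_v = lim_{s→0} s·G(s) = K·6 / (19) = (6/19)·K.
e_ss = 5/K_v = 19/12 ⇒ K_v = 60/19 ⇒ K = (60/19)/(6/19) = 10.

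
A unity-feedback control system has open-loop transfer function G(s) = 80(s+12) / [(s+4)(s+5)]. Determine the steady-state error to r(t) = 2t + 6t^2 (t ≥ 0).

G(s) has no factors of s in the denominator, so the system is type 0. By superposition:
  • 2t: a type-0 system cannot track it, e_ss → ∞.
  • 6t^2: a type-0 system cannot track it, e_ss → ∞.
The unbounded component dominates.

infinity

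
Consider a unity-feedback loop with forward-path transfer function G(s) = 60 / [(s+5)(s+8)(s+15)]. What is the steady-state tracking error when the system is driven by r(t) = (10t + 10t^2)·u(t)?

No free integrators in G(s): this is a type 0 system. By superposition:
  • 10t: a type-0 system cannot track it, e_ss → ∞.
  • 10t^2: a type-0 system cannot track it, e_ss → ∞.
The unbounded component dominates.

infinity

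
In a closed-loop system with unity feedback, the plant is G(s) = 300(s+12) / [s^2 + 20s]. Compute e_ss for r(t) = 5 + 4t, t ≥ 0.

The denominator has no term below 20s — 1 pole at s=0, type 1. Treating each term separately:
  • 5: tracked with zero error.
  • 4t: e_ss = 4/K_v with K_v=180 → 1/45.
Total e_ss = 1/45.

1/45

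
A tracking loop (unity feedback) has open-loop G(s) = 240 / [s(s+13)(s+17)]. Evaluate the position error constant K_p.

K_p = lim_{s→0} G(s); with 1 pole at the origin the limit diverges, so K_p = ∞.

infinity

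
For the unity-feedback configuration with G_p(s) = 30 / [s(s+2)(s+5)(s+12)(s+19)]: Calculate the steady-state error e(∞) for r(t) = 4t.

304

System type = 1 (one pole at s=0).
K_v = lim_{s→0} s·G_p(s) = 30 / (2·5·12·19) = 1/76.
e_ss = 4/K_v = 4/(1/76) = 304.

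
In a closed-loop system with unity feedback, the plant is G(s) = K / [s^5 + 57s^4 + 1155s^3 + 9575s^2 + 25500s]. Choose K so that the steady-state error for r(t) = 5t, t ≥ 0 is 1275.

100

Lowest-order denominator term is 25500s, so the open loop has 1 pole at the origin → type 1 system.
K_v = lim_{s→0} s·G(s) = K / 25500 = (1/25500)·K.
e_ss = 5/K_v = 1275 ⇒ K_v = 1/255 ⇒ K = (1/255)/(1/25500) = 100.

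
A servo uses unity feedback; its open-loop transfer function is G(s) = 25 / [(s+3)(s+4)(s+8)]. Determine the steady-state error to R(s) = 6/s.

576/121

G(s) has no factors of s in the denominator, so the system is type 0.
K_p = lim_{s→0} G(s) = 25 / (3·4·8) = 25/96.
e_ss = 6/(1 + K_p) = 6/(121/96) = 576/121.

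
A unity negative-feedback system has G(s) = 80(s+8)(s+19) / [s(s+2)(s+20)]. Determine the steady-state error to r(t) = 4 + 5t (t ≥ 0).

5/304

G(s) has one factor of s in the denominator, so the system is type 1. By superposition:
  • 4: tracked with zero error.
  • 5t: e_ss = 5/K_v with K_v=304 → 5/304.
Total e_ss = 5/304.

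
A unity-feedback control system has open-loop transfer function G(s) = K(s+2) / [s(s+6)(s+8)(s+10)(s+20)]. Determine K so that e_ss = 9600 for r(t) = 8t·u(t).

One free integrator in G(s): this is a type 1 system.
K_v = lim_{s→0} s·G(s) = K·2 / (6·8·10·20) = (1/4800)·K.
e_ss = 8/K_v = 9600 ⇒ K_v = 1/1200 ⇒ K = (1/1200)/(1/4800) = 4.

4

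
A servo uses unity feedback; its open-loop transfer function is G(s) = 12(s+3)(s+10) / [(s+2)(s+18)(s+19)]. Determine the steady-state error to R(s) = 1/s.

19/29

System type = 0 (no poles at s=0).
K_p = lim_{s→0} G(s) = 12·3·10 / (2·18·19) = 10/19.
e_ss = 1/(1 + K_p) = 1/(29/19) = 19/29.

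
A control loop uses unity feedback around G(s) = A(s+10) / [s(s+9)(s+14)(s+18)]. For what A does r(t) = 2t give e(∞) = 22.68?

20

One free integrator in G(s): this is a type 1 system.
K_v = lim_{s→0} s·G(s) = A·10 / (9·14·18) = (5/1134)·A.
e_ss = 2/K_v = 22.68 ⇒ K_v = 50/567 ⇒ A = (50/567)/(5/1134) = 20.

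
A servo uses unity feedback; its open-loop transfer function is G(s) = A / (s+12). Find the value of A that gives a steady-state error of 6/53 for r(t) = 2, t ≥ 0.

No free integrators in G(s): this is a type 0 system.
K_p = lim_{s→0} G(s) = A / (12) = (1/12)·A.
e_ss = 2/(1 + K_p) = 6/53 ⇒ 1 + (1/12)·A = 53/3 ⇒ A = 200.

200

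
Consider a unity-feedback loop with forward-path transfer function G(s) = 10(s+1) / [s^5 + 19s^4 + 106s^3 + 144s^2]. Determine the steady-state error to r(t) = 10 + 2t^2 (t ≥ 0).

57.6

Factoring s^2 from the denominator leaves a polynomial with constant term 144, so the system is type 2. Taking each input component in turn:
  • 10: tracked with zero error.
  • 2t^2: e_ss = 4/K_a with K_a=5/72 → 57.6.
Total e_ss = 57.6.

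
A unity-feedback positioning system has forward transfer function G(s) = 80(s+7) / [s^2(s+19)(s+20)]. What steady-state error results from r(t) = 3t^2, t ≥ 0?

57/14

The open loop has two poles at the origin → type 2 system.
K_a = lim_{s→0} s^2·G(s) = 80·7 / (19·20) = 28/19.
r(t) = 3t^2 gives R(s) = 6/s^3.
e_ss = 6/K_a = 6/(28/19) = 57/14.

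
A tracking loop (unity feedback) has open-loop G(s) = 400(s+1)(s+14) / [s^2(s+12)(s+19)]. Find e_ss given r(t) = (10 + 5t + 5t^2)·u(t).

G(s) has two factors of s in the denominator, so the system is type 2. Treating each term separately:
  • 10: tracked with zero error.
  • 5t: tracked with zero error.
  • 5t^2: e_ss = 10/K_a with K_a=1400/57 → 57/140.
Total e_ss = 57/140.

57/140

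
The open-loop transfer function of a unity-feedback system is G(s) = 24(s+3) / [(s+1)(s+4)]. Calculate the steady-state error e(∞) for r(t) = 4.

System type = 0 (no poles at s=0).
K_p = lim_{s→0} G(s) = 24·3 / (1·4) = 18.
e_ss = 4/(1 + K_p) = 4/19.

4/19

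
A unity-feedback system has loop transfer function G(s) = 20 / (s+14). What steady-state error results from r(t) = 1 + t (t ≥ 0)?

infinity

The open loop has no poles at the origin → type 0 system. By superposition:
  • 1: e_ss = 1/(1+K_p) with K_p=10/7 → 7/17.
  • t: a type-0 system cannot track it, e_ss → ∞.
The unbounded component dominates.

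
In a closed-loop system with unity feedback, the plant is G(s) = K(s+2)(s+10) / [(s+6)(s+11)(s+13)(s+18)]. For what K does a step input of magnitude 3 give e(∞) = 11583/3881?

4

G(s) has no factors of s in the denominator, so the system is type 0.
K_p = lim_{s→0} G(s) = K·2·10 / (6·11·13·18) = (5/3861)·K.
e_ss = 3/(1 + K_p) = 11583/3881 ⇒ 1 + (5/3861)·K = 3881/3861 ⇒ K = 4.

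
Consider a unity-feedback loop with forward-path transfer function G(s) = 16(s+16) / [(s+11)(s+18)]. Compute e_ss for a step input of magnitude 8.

792/227

The open loop has no poles at the origin → type 0 system.
K_p = lim_{s→0} G(s) = 16·16 / (11·18) = 128/99.
e_ss = 8/(1 + K_p) = 8/(227/99) = 792/227.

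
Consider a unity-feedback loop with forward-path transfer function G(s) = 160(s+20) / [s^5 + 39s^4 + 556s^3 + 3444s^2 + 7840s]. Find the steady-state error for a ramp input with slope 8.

The denominator has no term below 7840s — 1 pole at s=0, type 1.
K_v = lim_{s→0} s·G(s) = 160·20 / 7840 = 20/49.
e_ss = 8/K_v = 8/(20/49) = 19.6.

19.6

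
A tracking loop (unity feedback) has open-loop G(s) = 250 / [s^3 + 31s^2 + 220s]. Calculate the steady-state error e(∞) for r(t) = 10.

0

Lowest-order denominator term is 220s, so the open loop has 1 pole at the origin → type 1 system.
A type-1 system has K_p = ∞, so it tracks a step input with zero steady-state error.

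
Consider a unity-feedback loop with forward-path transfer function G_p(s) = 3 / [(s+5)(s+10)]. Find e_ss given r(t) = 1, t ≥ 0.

50/53

System type = 0 (no poles at s=0).
K_p = lim_{s→0} G_p(s) = 3 / (5·10) = 0.06.
e_ss = 1/(1 + K_p) = 1/1.06 = 50/53.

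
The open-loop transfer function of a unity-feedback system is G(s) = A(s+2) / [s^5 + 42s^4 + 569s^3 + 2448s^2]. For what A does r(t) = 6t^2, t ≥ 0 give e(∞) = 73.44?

200

Factoring s^2 from the denominator leaves a polynomial with constant term 2448, so the system is type 2.
K_a = lim_{s→0} s^2·G(s) = A·2 / 2448 = (1/1224)·A.
e_ss = 12/K_a = 73.44 ⇒ K_a = 25/153 ⇒ A = (25/153)/(1/1224) = 200.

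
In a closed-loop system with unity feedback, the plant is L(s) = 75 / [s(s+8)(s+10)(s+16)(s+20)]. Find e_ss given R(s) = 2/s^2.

One free integrator in L(s): this is a type 1 system.
K_v = lim_{s→0} s·L(s) = 75 / (8·10·16·20) = 3/1024.
e_ss = 2/K_v = 2/(3/1024) = 2048/3.

2048/3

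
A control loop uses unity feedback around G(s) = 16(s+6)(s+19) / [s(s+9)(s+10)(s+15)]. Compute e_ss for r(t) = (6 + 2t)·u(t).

225/152

System type = 1 (one pole at s=0). Taking each input component in turn:
  • 6: tracked with zero error.
  • 2t: e_ss = 2/K_v with K_v=304/225 → 225/152.
Total e_ss = 225/152.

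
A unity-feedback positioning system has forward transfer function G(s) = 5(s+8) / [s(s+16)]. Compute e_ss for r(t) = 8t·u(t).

System type = 1 (one pole at s=0).
K_v = lim_{s→0} s·G(s) = 5·8 / (16) = 2.5.
e_ss = 8/K_v = 8/2.5 = 3.2.

3.2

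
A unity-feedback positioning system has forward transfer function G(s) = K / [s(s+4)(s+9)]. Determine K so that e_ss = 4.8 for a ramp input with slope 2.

15

System type = 1 (one pole at s=0).
K_v = lim_{s→0} s·G(s) = K / (4·9) = (1/36)·K.
e_ss = 2/K_v = 4.8 ⇒ K_v = 5/12 ⇒ K = (5/12)/(1/36) = 15.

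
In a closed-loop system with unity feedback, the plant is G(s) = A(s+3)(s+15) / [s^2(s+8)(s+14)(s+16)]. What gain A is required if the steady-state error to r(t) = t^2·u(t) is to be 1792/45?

Two free integrators in G(s): this is a type 2 system.
K_a = lim_{s→0} s^2·G(s) = A·3·15 / (8·14·16) = (45/1792)·A.
e_ss = 2/K_a = 1792/45 ⇒ K_a = 45/896 ⇒ A = (45/896)/(45/1792) = 2.

2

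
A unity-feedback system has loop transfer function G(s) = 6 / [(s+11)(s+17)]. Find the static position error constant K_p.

The open loop has no poles at the origin → type 0 system.
K_p = lim_{s→0} G(s) = 6 / (11·17) = 6/187.

6/187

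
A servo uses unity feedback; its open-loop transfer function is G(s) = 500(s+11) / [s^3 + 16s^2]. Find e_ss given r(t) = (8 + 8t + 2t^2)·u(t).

The denominator has no term below 16s^2 — 2 poles at s=0, type 2. Taking each input component in turn:
  • 8: tracked with zero error.
  • 8t: tracked with zero error.
  • 2t^2: e_ss = 4/K_a with K_a=343.75 → 16/1375.
Total e_ss = 16/1375.

16/1375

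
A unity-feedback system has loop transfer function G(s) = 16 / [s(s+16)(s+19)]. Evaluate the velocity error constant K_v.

G(s) has one factor of s in the denominator, so the system is type 1.
K_v = lim_{s→0} s·G(s) = 16 / (16·19) = 1/19.

1/19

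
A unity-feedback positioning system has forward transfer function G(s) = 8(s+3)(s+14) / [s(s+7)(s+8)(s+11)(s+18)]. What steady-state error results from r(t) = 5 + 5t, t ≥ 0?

G(s) has one factor of s in the denominator, so the system is type 1. By superposition:
  • 5: tracked with zero error.
  • 5t: e_ss = 5/K_v with K_v=1/33 → 165.
Total e_ss = 165.

165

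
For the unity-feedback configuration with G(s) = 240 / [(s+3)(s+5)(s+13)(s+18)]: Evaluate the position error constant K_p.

8/117

The open loop has no poles at the origin → type 0 system.
K_p = lim_{s→0} G(s) = 240 / (3·5·13·18) = 8/117.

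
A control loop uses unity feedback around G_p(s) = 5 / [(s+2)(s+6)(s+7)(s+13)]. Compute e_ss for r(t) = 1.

G_p(s) has no factors of s in the denominator, so the system is type 0.
K_p = lim_{s→0} G_p(s) = 5 / (2·6·7·13) = 5/1092.
e_ss = 1/(1 + K_p) = 1/(1097/1092) = 1092/1097.

1092/1097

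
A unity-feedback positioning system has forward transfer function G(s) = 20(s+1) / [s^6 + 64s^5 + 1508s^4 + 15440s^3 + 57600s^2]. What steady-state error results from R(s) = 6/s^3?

The denominator has no term below 57600s^2 — 2 poles at s=0, type 2.
K_a = lim_{s→0} s^2·G(s) = 20·1 / 57600 = 1/2880.
r(t) = 3t^2 gives R(s) = 6/s^3.
e_ss = 6/K_a = 6/(1/2880) = 17280.

17280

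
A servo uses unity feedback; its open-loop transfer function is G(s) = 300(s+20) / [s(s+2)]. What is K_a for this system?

0

The open loop has one pole at the origin → type 1 system.
K_a = lim_{s→0} s^2·G(s) = 0 (the extra factor of s kills the finite limit).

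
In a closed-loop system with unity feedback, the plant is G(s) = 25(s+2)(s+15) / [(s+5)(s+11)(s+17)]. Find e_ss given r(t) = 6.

G(s) has no factors of s in the denominator, so the system is type 0.
K_p = lim_{s→0} G(s) = 25·2·15 / (5·11·17) = 150/187.
e_ss = 6/(1 + K_p) = 6/(337/187) = 1122/337.

1122/337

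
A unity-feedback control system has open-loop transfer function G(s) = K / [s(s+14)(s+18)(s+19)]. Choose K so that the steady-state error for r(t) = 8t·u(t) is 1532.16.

System type = 1 (one pole at s=0).
K_v = lim_{s→0} s·G(s) = K / (14·18·19) = (1/4788)·K.
e_ss = 8/K_v = 1532.16 ⇒ K_v = 25/4788 ⇒ K = (25/4788)/(1/4788) = 25.

25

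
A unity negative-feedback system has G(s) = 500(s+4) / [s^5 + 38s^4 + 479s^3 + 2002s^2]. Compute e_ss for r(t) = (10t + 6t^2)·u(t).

12.012

Factoring s^2 from the denominator leaves a polynomial with constant term 2002, so the system is type 2. Treating each term separately:
  • 10t: tracked with zero error.
  • 6t^2: e_ss = 12/K_a with K_a=1000/1001 → 12.012.
Total e_ss = 12.012.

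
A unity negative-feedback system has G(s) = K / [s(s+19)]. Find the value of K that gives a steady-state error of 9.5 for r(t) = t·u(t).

2

One free integrator in G(s): this is a type 1 system.
K_v = lim_{s→0} s·G(s) = K / (19) = (1/19)·K.
e_ss = 1/K_v = 9.5 ⇒ K_v = 2/19 ⇒ K = (2/19)/(1/19) = 2.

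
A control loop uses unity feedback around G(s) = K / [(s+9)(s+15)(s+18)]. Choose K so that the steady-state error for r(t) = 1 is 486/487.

5

System type = 0 (no poles at s=0).
K_p = lim_{s→0} G(s) = K / (9·15·18) = (1/2430)·K.
e_ss = 1/(1 + K_p) = 486/487 ⇒ 1 + (1/2430)·K = 487/486 ⇒ K = 5.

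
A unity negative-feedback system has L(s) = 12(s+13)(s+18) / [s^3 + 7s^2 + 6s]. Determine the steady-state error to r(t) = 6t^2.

infinity

The denominator has no term below 6s — 1 pole at s=0, type 1.
For a type-1 system K_a = 0, so e_ss to a parabolic input is unbounded.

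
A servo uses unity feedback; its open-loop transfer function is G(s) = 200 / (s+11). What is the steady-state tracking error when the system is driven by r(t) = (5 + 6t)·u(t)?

infinity

The open loop has no poles at the origin → type 0 system. Treating each term separately:
  • 5: e_ss = 5/(1+K_p) with K_p=200/11 → 55/211.
  • 6t: a type-0 system cannot track it, e_ss → ∞.
The unbounded component dominates.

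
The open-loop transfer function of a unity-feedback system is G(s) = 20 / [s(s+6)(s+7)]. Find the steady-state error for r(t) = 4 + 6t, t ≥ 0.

System type = 1 (one pole at s=0). Taking each input component in turn:
  • 4: tracked with zero error.
  • 6t: e_ss = 6/K_v with K_v=10/21 → 12.6.
Total e_ss = 12.6.

12.6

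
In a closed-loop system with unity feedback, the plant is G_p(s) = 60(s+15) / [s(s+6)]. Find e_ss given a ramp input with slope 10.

System type = 1 (one pole at s=0).
K_v = lim_{s→0} s·G_p(s) = 60·15 / (6) = 150.
e_ss = 10/K_v = 10/150 = 1/15.

1/15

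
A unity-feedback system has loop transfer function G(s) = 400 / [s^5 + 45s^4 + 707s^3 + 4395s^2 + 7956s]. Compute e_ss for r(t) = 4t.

Lowest-order denominator term is 7956s, so the open loop has 1 pole at the origin → type 1 system.
K_v = lim_{s→0} s·G(s) = 400 / 7956 = 100/1989.
e_ss = 4/K_v = 4/(100/1989) = 79.56.

79.56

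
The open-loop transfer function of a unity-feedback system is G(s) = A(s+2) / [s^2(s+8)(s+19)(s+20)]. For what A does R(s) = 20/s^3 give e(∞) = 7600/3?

12

The open loop has two poles at the origin → type 2 system.
K_a = lim_{s→0} s^2·G(s) = A·2 / (8·19·20) = (1/1520)·A.
e_ss = 20/K_a = 7600/3 ⇒ K_a = 3/380 ⇒ A = (3/380)/(1/1520) = 12.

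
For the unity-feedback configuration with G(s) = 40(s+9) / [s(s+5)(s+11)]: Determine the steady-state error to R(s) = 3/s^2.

11/24

One free integrator in G(s): this is a type 1 system.
K_v = lim_{s→0} s·G(s) = 40·9 / (5·11) = 72/11.
e_ss = 3/K_v = 3/(72/11) = 11/24.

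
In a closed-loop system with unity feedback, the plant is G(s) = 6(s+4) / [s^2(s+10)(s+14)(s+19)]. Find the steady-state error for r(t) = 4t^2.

2660/3

System type = 2 (two poles at s=0).
K_a = lim_{s→0} s^2·G(s) = 6·4 / (10·14·19) = 6/665.
r(t) = 4t^2 gives R(s) = 8/s^3.
e_ss = 8/K_a = 8/(6/665) = 2660/3.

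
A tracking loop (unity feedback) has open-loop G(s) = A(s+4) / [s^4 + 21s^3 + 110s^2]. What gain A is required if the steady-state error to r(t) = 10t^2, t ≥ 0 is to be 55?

The denominator has no term below 110s^2 — 2 poles at s=0, type 2.
K_a = lim_{s→0} s^2·G(s) = A·4 / 110 = (2/55)·A.
e_ss = 20/K_a = 55 ⇒ K_a = 4/11 ⇒ A = (4/11)/(2/55) = 10.

10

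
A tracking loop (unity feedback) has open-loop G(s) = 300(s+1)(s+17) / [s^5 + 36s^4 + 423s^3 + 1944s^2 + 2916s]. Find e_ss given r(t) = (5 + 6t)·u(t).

1458/425

The denominator has no term below 2916s — 1 pole at s=0, type 1. By superposition:
  • 5: tracked with zero error.
  • 6t: e_ss = 6/K_v with K_v=425/243 → 1458/425.
Total e_ss = 1458/425.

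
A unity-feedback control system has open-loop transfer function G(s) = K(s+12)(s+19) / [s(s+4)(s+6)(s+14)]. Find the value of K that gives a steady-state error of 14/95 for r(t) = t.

10

G(s) has one factor of s in the denominator, so the system is type 1.
K_v = lim_{s→0} s·G(s) = K·12·19 / (4·6·14) = (19/28)·K.
e_ss = 1/K_v = 14/95 ⇒ K_v = 95/14 ⇒ K = (95/14)/(19/28) = 10.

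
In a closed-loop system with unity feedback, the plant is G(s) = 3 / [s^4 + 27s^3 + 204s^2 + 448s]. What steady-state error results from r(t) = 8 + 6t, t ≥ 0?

896

Factoring s from the denominator leaves a polynomial with constant term 448, so the system is type 1. By superposition:
  • 8: tracked with zero error.
  • 6t: e_ss = 6/K_v with K_v=3/448 → 896.
Total e_ss = 896.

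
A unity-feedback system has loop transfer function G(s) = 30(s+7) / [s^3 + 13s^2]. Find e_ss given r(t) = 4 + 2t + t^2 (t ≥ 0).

13/105

The denominator has no term below 13s^2 — 2 poles at s=0, type 2. Taking each input component in turn:
  • 4: tracked with zero error.
  • 2t: tracked with zero error.
  • t^2: e_ss = 2/K_a with K_a=210/13 → 13/105.
Total e_ss = 13/105.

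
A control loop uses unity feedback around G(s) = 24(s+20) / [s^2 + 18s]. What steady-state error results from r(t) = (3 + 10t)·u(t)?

Factoring s from the denominator leaves a polynomial with constant term 18, so the system is type 1. By superposition:
  • 3: tracked with zero error.
  • 10t: e_ss = 10/K_v with K_v=80/3 → 0.375.
Total e_ss = 0.375.

0.375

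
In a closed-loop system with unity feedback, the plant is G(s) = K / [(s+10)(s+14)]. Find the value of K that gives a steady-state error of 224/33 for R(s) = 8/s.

25

The open loop has no poles at the origin → type 0 system.
K_p = lim_{s→0} G(s) = K / (10·14) = (1/140)·K.
e_ss = 8/(1 + K_p) = 224/33 ⇒ 1 + (1/140)·K = 33/28 ⇒ K = 25.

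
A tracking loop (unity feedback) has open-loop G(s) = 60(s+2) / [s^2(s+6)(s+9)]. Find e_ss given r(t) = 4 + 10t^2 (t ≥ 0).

System type = 2 (two poles at s=0). By superposition:
  • 4: tracked with zero error.
  • 10t^2: e_ss = 20/K_a with K_a=20/9 → 9.
Total e_ss = 9.

9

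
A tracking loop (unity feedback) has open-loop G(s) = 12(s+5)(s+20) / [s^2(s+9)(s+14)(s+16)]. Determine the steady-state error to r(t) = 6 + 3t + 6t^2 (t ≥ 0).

20.16

G(s) has two factors of s in the denominator, so the system is type 2. Treating each term separately:
  • 6: tracked with zero error.
  • 3t: tracked with zero error.
  • 6t^2: e_ss = 12/K_a with K_a=25/42 → 20.16.
Total e_ss = 20.16.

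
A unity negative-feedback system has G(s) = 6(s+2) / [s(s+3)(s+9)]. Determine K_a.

0

System type = 1 (one pole at s=0).
K_a = lim_{s→0} s^2·G(s) = 0 (the extra factor of s kills the finite limit).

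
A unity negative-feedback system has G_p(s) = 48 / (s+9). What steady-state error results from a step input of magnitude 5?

15/19

System type = 0 (no poles at s=0).
K_p = lim_{s→0} G_p(s) = 48 / (9) = 16/3.
e_ss = 5/(1 + K_p) = 5/(19/3) = 15/19.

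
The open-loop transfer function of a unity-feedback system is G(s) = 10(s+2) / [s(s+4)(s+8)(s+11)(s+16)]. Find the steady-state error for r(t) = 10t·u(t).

2816

One free integrator in G(s): this is a type 1 system.
K_v = lim_{s→0} s·G(s) = 10·2 / (4·8·11·16) = 5/1408.
e_ss = 10/K_v = 10/(5/1408) = 2816.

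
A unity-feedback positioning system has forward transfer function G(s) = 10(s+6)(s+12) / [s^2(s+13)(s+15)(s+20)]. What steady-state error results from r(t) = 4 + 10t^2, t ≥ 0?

325/3

Two free integrators in G(s): this is a type 2 system. Treating each term separately:
  • 4: tracked with zero error.
  • 10t^2: e_ss = 20/K_a with K_a=12/65 → 325/3.
Total e_ss = 325/3.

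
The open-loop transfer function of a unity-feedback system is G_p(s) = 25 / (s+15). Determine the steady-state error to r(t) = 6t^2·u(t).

G_p(s) has no factors of s in the denominator, so the system is type 0.
K_a = lim_{s→0} s^2·G_p(s) = 0; the steady-state error to this parabolic input grows without bound.

infinity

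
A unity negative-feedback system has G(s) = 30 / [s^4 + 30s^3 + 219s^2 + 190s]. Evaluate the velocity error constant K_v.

3/19

Factoring s from the denominator leaves a polynomial with constant term 190, so the system is type 1.
K_v = lim_{s→0} s·G(s) = 30 / 190 = 3/19.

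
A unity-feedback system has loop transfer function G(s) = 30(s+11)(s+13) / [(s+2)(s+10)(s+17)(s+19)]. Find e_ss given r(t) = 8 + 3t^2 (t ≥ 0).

G(s) has no factors of s in the denominator, so the system is type 0. Treating each term separately:
  • 8: e_ss = 8/(1+K_p) with K_p=429/646 → 5168/1075.
  • 3t^2: a type-0 system cannot track it, e_ss → ∞.
The unbounded component dominates.

infinity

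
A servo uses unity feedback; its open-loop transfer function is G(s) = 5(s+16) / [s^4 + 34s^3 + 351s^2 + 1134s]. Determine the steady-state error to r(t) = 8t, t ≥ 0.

Factoring s from the denominator leaves a polynomial with constant term 1134, so the system is type 1.
K_v = lim_{s→0} s·G(s) = 5·16 / 1134 = 40/567.
e_ss = 8/K_v = 8/(40/567) = 113.4.

113.4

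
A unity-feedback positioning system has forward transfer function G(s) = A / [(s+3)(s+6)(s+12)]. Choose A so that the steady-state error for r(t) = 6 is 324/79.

100

The open loop has no poles at the origin → type 0 system.
K_p = lim_{s→0} G(s) = A / (3·6·12) = (1/216)·A.
e_ss = 6/(1 + K_p) = 324/79 ⇒ 1 + (1/216)·A = 79/54 ⇒ A = 100.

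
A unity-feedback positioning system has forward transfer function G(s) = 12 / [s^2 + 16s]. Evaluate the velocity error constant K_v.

Factoring s from the denominator leaves a polynomial with constant term 16, so the system is type 1.
K_v = lim_{s→0} s·G(s) = 12 / 16 = 0.75.

0.75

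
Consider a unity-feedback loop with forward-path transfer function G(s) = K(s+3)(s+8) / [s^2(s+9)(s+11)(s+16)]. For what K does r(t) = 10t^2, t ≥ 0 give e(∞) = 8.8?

150

The open loop has two poles at the origin → type 2 system.
K_a = lim_{s→0} s^2·G(s) = K·3·8 / (9·11·16) = (1/66)·K.
e_ss = 20/K_a = 8.8 ⇒ K_a = 25/11 ⇒ K = (25/11)/(1/66) = 150.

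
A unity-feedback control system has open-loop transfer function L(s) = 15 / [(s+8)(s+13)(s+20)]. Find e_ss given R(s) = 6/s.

System type = 0 (no poles at s=0).
K_p = lim_{s→0} L(s) = 15 / (8·13·20) = 3/416.
e_ss = 6/(1 + K_p) = 6/(419/416) = 2496/419.

2496/419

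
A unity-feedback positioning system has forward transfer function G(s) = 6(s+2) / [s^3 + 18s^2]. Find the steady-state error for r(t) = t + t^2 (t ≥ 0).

3

Factoring s^2 from the denominator leaves a polynomial with constant term 18, so the system is type 2. Taking each input component in turn:
  • t: tracked with zero error.
  • t^2: e_ss = 2/K_a with K_a=2/3 → 3.
Total e_ss = 3.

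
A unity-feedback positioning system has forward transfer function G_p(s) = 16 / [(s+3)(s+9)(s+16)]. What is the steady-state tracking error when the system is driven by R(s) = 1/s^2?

The open loop has no poles at the origin → type 0 system.
For a type-0 system K_v = 0, so e_ss to a ramp input is unbounded.

infinity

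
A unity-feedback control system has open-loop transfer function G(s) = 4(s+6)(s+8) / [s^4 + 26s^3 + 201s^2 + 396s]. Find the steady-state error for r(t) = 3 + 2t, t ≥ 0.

4.125

Factoring s from the denominator leaves a polynomial with constant term 396, so the system is type 1. Treating each term separately:
  • 3: tracked with zero error.
  • 2t: e_ss = 2/K_v with K_v=16/33 → 4.125.
Total e_ss = 4.125.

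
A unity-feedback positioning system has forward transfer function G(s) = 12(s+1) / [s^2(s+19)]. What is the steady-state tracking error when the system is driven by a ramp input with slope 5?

Two free integrators in G(s): this is a type 2 system.
K_v = ∞ for a type-2 system; e_ss to a ramp is zero.

0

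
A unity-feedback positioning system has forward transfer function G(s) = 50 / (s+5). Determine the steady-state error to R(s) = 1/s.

G(s) has no factors of s in the denominator, so the system is type 0.
K_p = lim_{s→0} G(s) = 50 / (5) = 10.
e_ss = 1/(1 + K_p) = 1/11.

1/11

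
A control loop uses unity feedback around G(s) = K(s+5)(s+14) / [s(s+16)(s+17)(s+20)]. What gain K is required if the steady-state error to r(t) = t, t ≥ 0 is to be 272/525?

System type = 1 (one pole at s=0).
K_v = lim_{s→0} s·G(s) = K·5·14 / (16·17·20) = (7/544)·K.
e_ss = 1/K_v = 272/525 ⇒ K_v = 525/272 ⇒ K = (525/272)/(7/544) = 150.

150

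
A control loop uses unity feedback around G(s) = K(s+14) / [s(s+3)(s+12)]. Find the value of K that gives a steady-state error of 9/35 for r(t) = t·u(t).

G(s) has one factor of s in the denominator, so the system is type 1.
K_v = lim_{s→0} s·G(s) = K·14 / (3·12) = (7/18)·K.
e_ss = 1/K_v = 9/35 ⇒ K_v = 35/9 ⇒ K = (35/9)/(7/18) = 10.

10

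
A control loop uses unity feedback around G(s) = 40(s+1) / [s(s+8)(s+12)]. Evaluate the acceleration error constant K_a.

G(s) has one factor of s in the denominator, so the system is type 1.
K_a = lim_{s→0} s^2·G(s) = 0 (the extra factor of s kills the finite limit).

0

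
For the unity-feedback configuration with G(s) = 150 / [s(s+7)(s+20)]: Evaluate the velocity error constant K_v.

15/14

One free integrator in G(s): this is a type 1 system.
K_v = lim_{s→0} s·G(s) = 150 / (7·20) = 15/14.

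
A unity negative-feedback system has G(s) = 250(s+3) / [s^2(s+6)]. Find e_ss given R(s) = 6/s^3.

0.048

System type = 2 (two poles at s=0).
K_a = lim_{s→0} s^2·G(s) = 250·3 / (6) = 125.
r(t) = 3t^2 gives R(s) = 6/s^3.
e_ss = 6/K_a = 6/125 = 0.048.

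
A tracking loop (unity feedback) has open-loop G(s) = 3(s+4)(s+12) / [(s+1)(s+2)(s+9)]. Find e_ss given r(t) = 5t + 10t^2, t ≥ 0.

G(s) has no factors of s in the denominator, so the system is type 0. By superposition:
  • 5t: a type-0 system cannot track it, e_ss → ∞.
  • 10t^2: a type-0 system cannot track it, e_ss → ∞.
The unbounded component dominates.

infinity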